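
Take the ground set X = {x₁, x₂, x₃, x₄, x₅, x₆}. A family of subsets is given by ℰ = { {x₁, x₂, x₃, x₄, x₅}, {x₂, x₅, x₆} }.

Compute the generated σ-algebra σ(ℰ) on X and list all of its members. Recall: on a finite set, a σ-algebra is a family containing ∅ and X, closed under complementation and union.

Answer: σ(ℰ) = { ∅, {x₆}, {x₂, x₅}, {x₁, x₃, x₄}, {x₂, x₅, x₆}, {x₁, x₃, x₄, x₆}, {x₁, x₂, x₃, x₄, x₅}, X }

Derivation:
Start: ℰ ∪ {∅, X} = { ∅, {x₂, x₅, x₆}, {x₁, x₂, x₃, x₄, x₅}, X }.
Pass 1. New:
  {x₆}  = X∖{x₁, x₂, x₃, x₄, x₅}
  {x₁, x₃, x₄}  = X∖{x₂, x₅, x₆}
  |family| = 6
Pass 2. New:
  {x₁, x₃, x₄, x₆}  = {x₁, x₃, x₄} ∪ {x₆}
  |family| = 7
Pass 3: +1 →
  {x₂, x₅}  = X∖{x₁, x₃, x₄, x₆}
  |family| = 8
Pass 4: already closed under ᶜ and ∪.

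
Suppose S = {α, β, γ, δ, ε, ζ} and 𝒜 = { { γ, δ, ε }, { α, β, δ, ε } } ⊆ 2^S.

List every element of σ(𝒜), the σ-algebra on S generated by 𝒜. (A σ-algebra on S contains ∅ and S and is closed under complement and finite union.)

Initial family (4 sets): { {}, { γ, δ, ε }, { α, β, δ, ε }, S }.
Step 1: 3 new —
  { γ, ζ }  = ᶜ of { α, β, δ, ε }
  { α, β, ζ }  = ᶜ of { γ, δ, ε }
  { α, β, γ, δ, ε }  = { γ, δ, ε } ∪ { α, β, δ, ε }
  [7 total]
Step 2 adds 4:
  { ζ }  = ᶜ of { α, β, γ, δ, ε }
  { α, β, γ, ζ }  = { γ, ζ } ∪ { α, β, ζ }
  { γ, δ, ε, ζ }  = { γ, δ, ε } ∪ { γ, ζ }
  { α, β, δ, ε, ζ }  = { α, β, ζ } ∪ { α, β, δ, ε }
  [11 total]
Step 3 adds 3:
  { γ }  = ᶜ of { α, β, δ, ε, ζ }
  { α, β }  = ᶜ of { γ, δ, ε, ζ }
  { δ, ε }  = ᶜ of { α, β, γ, ζ }
  [14 total]
Step 4: +2 →
  { α, β, γ }  = { γ } ∪ { α, β }
  { δ, ε, ζ }  = { δ, ε } ∪ { ζ }
  [16 total]
Step 5: no new sets; the family is a σ-algebra.

Hence σ(𝒜) has 16 members: { {}, { γ }, { ζ }, { α, β }, { γ, ζ }, { δ, ε }, { α, β, γ }, { α, β, ζ }, { γ, δ, ε }, { δ, ε, ζ }, { α, β, γ, ζ }, { α, β, δ, ε }, { γ, δ, ε, ζ }, { α, β, γ, δ, ε }, { α, β, δ, ε, ζ }, S }.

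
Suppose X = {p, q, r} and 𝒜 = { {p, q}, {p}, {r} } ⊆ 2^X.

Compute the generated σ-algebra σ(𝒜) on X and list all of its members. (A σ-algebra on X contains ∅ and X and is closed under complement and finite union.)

σ(𝒜) = { {}, {p}, {q}, {r}, {p, q}, {p, r}, {q, r}, X }

Trace:
Take S₀ = 𝒜 ∪ {∅, X} = { {}, {p}, {r}, {p, q}, X }.
Pass 1: 2 new —
  {p, r}  = {r} ∪ {p}
  {q, r}  = {p}ᶜ
  [7 total]
Pass 2: +1 →
  {q}  = {p, r}ᶜ
  [8 total]
Pass 3 adds nothing — fixpoint reached.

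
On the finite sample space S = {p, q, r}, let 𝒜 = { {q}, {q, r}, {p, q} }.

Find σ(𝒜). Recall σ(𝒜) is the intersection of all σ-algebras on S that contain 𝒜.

Take S₀ = 𝒜 ∪ {∅, S} = { {}, {q}, {p, q}, {q, r}, S }.
Pass 1 (3 new):
  {p}  = complement {q, r}
  {r}  = complement {p, q}
  {p, r}  = complement {q}
  — 8 sets.
Pass 2: stable.

Therefore σ(𝒜) = { {}, {p}, {q}, {r}, {p, q}, {p, r}, {q, r}, S } (|σ(𝒜)| = 8).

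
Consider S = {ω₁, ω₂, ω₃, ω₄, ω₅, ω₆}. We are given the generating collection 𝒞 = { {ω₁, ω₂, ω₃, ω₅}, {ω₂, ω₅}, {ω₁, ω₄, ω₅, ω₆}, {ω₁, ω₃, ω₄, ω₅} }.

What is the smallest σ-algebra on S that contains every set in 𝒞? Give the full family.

|σ(𝒞)| = 64.  σ(𝒞) = { ∅, {ω₁}, {ω₂}, {ω₃}, {ω₄}, {ω₅}, {ω₆}, {ω₁, ω₂}, {ω₁, ω₃}, {ω₁, ω₄}, {ω₁, ω₅}, {ω₁, ω₆}, {ω₂, ω₃}, {ω₂, ω₄}, {ω₂, ω₅}, {ω₂, ω₆}, {ω₃, ω₄}, {ω₃, ω₅}, {ω₃, ω₆}, {ω₄, ω₅}, {ω₄, ω₆}, {ω₅, ω₆}, {ω₁, ω₂, ω₃}, {ω₁, ω₂, ω₄}, {ω₁, ω₂, ω₅}, {ω₁, ω₂, ω₆}, {ω₁, ω₃, ω₄}, {ω₁, ω₃, ω₅}, {ω₁, ω₃, ω₆}, {ω₁, ω₄, ω₅}, {ω₁, ω₄, ω₆}, {ω₁, ω₅, ω₆}, {ω₂, ω₃, ω₄}, {ω₂, ω₃, ω₅}, {ω₂, ω₃, ω₆}, {ω₂, ω₄, ω₅}, {ω₂, ω₄, ω₆}, {ω₂, ω₅, ω₆}, {ω₃, ω₄, ω₅}, {ω₃, ω₄, ω₆}, {ω₃, ω₅, ω₆}, {ω₄, ω₅, ω₆}, {ω₁, ω₂, ω₃, ω₄}, {ω₁, ω₂, ω₃, ω₅}, {ω₁, ω₂, ω₃, ω₆}, {ω₁, ω₂, ω₄, ω₅}, {ω₁, ω₂, ω₄, ω₆}, {ω₁, ω₂, ω₅, ω₆}, {ω₁, ω₃, ω₄, ω₅}, {ω₁, ω₃, ω₄, ω₆}, {ω₁, ω₃, ω₅, ω₆}, {ω₁, ω₄, ω₅, ω₆}, {ω₂, ω₃, ω₄, ω₅}, {ω₂, ω₃, ω₄, ω₆}, {ω₂, ω₃, ω₅, ω₆}, {ω₂, ω₄, ω₅, ω₆}, {ω₃, ω₄, ω₅, ω₆}, {ω₁, ω₂, ω₃, ω₄, ω₅}, {ω₁, ω₂, ω₃, ω₄, ω₆}, {ω₁, ω₂, ω₃, ω₅, ω₆}, {ω₁, ω₂, ω₄, ω₅, ω₆}, {ω₁, ω₃, ω₄, ω₅, ω₆}, {ω₂, ω₃, ω₄, ω₅, ω₆}, S }

Derivation:
Begin from { ∅, {ω₂, ω₅}, {ω₁, ω₂, ω₃, ω₅}, {ω₁, ω₃, ω₄, ω₅}, {ω₁, ω₄, ω₅, ω₆}, S } (that is, 𝒞 plus ∅ and S).
Round 1 adds 7:
  {ω₂, ω₃}  = {ω₁, ω₄, ω₅, ω₆}ᶜ
  {ω₂, ω₆}  = {ω₁, ω₃, ω₄, ω₅}ᶜ
  {ω₄, ω₆}  = {ω₁, ω₂, ω₃, ω₅}ᶜ
  {ω₁, ω₃, ω₄, ω₆}  = {ω₂, ω₅}ᶜ
  {ω₁, ω₂, ω₃, ω₄, ω₅}  = {ω₂, ω₅} ∪ {ω₁, ω₃, ω₄, ω₅}
  {ω₁, ω₂, ω₄, ω₅, ω₆}  = {ω₂, ω₅} ∪ {ω₁, ω₄, ω₅, ω₆}
  {ω₁, ω₃, ω₄, ω₅, ω₆}  = {ω₁, ω₃, ω₄, ω₅} ∪ {ω₁, ω₄, ω₅, ω₆}
  [13 total]
Round 2: 11 new —
  {ω₂}  = {ω₁, ω₃, ω₄, ω₅, ω₆}ᶜ
  {ω₃}  = {ω₁, ω₂, ω₄, ω₅, ω₆}ᶜ
  {ω₆}  = {ω₁, ω₂, ω₃, ω₄, ω₅}ᶜ
  {ω₂, ω₃, ω₅}  = {ω₂, ω₅} ∪ {ω₂, ω₃}
  {ω₂, ω₃, ω₆}  = {ω₂, ω₆} ∪ {ω₂, ω₃}
  {ω₂, ω₄, ω₆}  = {ω₂, ω₆} ∪ {ω₄, ω₆}
  {ω₂, ω₅, ω₆}  = {ω₂, ω₅} ∪ {ω₂, ω₆}
  {ω₂, ω₃, ω₄, ω₆}  = {ω₂, ω₃} ∪ {ω₄, ω₆}
  {ω₂, ω₄, ω₅, ω₆}  = {ω₂, ω₅} ∪ {ω₄, ω₆}
  {ω₁, ω₂, ω₃, ω₄, ω₆}  = {ω₂, ω₆} ∪ {ω₁, ω₃, ω₄, ω₆}
  {ω₁, ω₂, ω₃, ω₅, ω₆}  = {ω₂, ω₆} ∪ {ω₁, ω₂, ω₃, ω₅}
  [24 total]
Round 3 (12 new):
  {ω₄}  = {ω₁, ω₂, ω₃, ω₅, ω₆}ᶜ
  {ω₅}  = {ω₁, ω₂, ω₃, ω₄, ω₆}ᶜ
  {ω₁, ω₃}  = {ω₂, ω₄, ω₅, ω₆}ᶜ
  {ω₁, ω₅}  = {ω₂, ω₃, ω₄, ω₆}ᶜ
  {ω₃, ω₆}  = {ω₆} ∪ {ω₃}
  {ω₁, ω₃, ω₄}  = {ω₂, ω₅, ω₆}ᶜ
  {ω₁, ω₃, ω₅}  = {ω₂, ω₄, ω₆}ᶜ
  {ω₁, ω₄, ω₅}  = {ω₂, ω₃, ω₆}ᶜ
  {ω₁, ω₄, ω₆}  = {ω₂, ω₃, ω₅}ᶜ
  {ω₃, ω₄, ω₆}  = {ω₄, ω₆} ∪ {ω₃}
  {ω₂, ω₃, ω₅, ω₆}  = {ω₂, ω₅} ∪ {ω₂, ω₃, ω₆}
  {ω₂, ω₃, ω₄, ω₅, ω₆}  = {ω₂, ω₄, ω₆} ∪ {ω₂, ω₃, ω₅}
  [36 total]
Round 4: 23 new —
  {ω₁}  = {ω₂, ω₃, ω₄, ω₅, ω₆}ᶜ
  {ω₁, ω₄}  = {ω₂, ω₃, ω₅, ω₆}ᶜ
  {ω₂, ω₄}  = {ω₂} ∪ {ω₄}
  {ω₃, ω₄}  = {ω₃} ∪ {ω₄}
  {ω₃, ω₅}  = {ω₅} ∪ {ω₃}
  {ω₄, ω₅}  = {ω₅} ∪ {ω₄}
  {ω₅, ω₆}  = {ω₆} ∪ {ω₅}
  {ω₁, ω₂, ω₃}  = {ω₂} ∪ {ω₁, ω₃}
  {ω₁, ω₂, ω₅}  = {ω₃, ω₄, ω₆}ᶜ
  {ω₁, ω₃, ω₆}  = {ω₆} ∪ {ω₁, ω₃}
  {ω₁, ω₅, ω₆}  = {ω₆} ∪ {ω₁, ω₅}
  {ω₂, ω₃, ω₄}  = {ω₂, ω₃} ∪ {ω₄}
  {ω₂, ω₄, ω₅}  = {ω₂, ω₅} ∪ {ω₄}
  {ω₃, ω₅, ω₆}  = {ω₅} ∪ {ω₃, ω₆}
  {ω₄, ω₅, ω₆}  = {ω₅} ∪ {ω₄, ω₆}
  {ω₁, ω₂, ω₃, ω₄}  = {ω₂} ∪ {ω₁, ω₃, ω₄}
  {ω₁, ω₂, ω₃, ω₆}  = {ω₂, ω₃, ω₆} ∪ {ω₁, ω₃}
  {ω₁, ω₂, ω₄, ω₅}  = {ω₃, ω₆}ᶜ
  {ω₁, ω₂, ω₄, ω₆}  = {ω₂, ω₄, ω₆} ∪ {ω₁, ω₄, ω₆}
  {ω₁, ω₂, ω₅, ω₆}  = {ω₂, ω₆} ∪ {ω₁, ω₅}
  {ω₁, ω₃, ω₅, ω₆}  = {ω₁, ω₃, ω₅} ∪ {ω₆}
  {ω₂, ω₃, ω₄, ω₅}  = {ω₂, ω₃, ω₅} ∪ {ω₄}
  {ω₃, ω₄, ω₅, ω₆}  = {ω₅} ∪ {ω₃, ω₄, ω₆}
  [59 total]
Round 5: +5 →
  {ω₁, ω₂}  = {ω₃, ω₄, ω₅, ω₆}ᶜ
  {ω₁, ω₆}  = {ω₂, ω₃, ω₄, ω₅}ᶜ
  {ω₁, ω₂, ω₄}  = {ω₃, ω₅, ω₆}ᶜ
  {ω₁, ω₂, ω₆}  = {ω₂, ω₆} ∪ {ω₁}
  {ω₃, ω₄, ω₅}  = {ω₃, ω₄} ∪ {ω₄, ω₅}
  [64 total]
Round 6 adds nothing — fixpoint reached.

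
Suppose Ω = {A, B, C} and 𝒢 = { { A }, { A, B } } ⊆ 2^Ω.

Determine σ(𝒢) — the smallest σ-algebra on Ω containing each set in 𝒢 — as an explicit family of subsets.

Initial family (4 sets): { {  }, { A }, { A, B }, Ω }.
Step 1: 2 new —
  { C }  = ᶜ of { A, B }
  { B, C }  = ᶜ of { A }
  [6 total]
Step 2. New:
  { A, C }  = { C } ∪ { A }
  [7 total]
Step 3. New:
  { B }  = ᶜ of { A, C }
  [8 total]
Step 4: no new sets; the family is a σ-algebra.

σ(𝒢) = { {  }, { A }, { B }, { C }, { A, B }, { A, C }, { B, C }, Ω }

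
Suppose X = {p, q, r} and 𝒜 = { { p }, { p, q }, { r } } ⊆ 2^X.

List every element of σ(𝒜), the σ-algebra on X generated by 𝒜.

|σ(𝒜)| = 8.  σ(𝒜) = { {  }, { p }, { q }, { r }, { p, q }, { p, r }, { q, r }, X }

Trace:
Start: 𝒜 ∪ {∅, X} = { {  }, { p }, { r }, { p, q }, X }.
Iteration 1 adds 2:
  { p, r }  = { r } ∪ { p }
  { q, r }  = { p }ᶜ
  [7 total]
Iteration 2: +1 →
  { q }  = { p, r }ᶜ
  [8 total]
Iteration 3: stable.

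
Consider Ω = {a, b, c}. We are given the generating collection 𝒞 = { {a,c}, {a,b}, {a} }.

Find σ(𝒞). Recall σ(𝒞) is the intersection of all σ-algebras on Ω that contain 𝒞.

|σ(𝒞)| = 8.  σ(𝒞) = { {}, {a}, {b}, {c}, {a,b}, {a,c}, {b,c}, Ω }

Derivation:
Begin from { {}, {a}, {a,b}, {a,c}, Ω } (that is, 𝒞 plus ∅ and Ω).
Iteration 1 adds 3:
  {b}  = Ω∖{a,c}
  {c}  = Ω∖{a,b}
  {b,c}  = Ω∖{a}
  [8 total]
Iteration 2: closed — nothing new.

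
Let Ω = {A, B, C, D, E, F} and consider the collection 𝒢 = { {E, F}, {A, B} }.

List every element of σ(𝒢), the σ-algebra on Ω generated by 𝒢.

Seed the family with 𝒢 together with ∅ and Ω: { ∅, {A, B}, {E, F}, Ω }.
Pass 1. New:
  {A, B, C, D}  = {E, F}ᶜ
  {A, B, E, F}  = {A, B} ∪ {E, F}
  {C, D, E, F}  = {A, B}ᶜ
Pass 2 adds 1:
  {C, D}  = {A, B, E, F}ᶜ
Pass 3: no new sets; the family is a σ-algebra.

Therefore σ(𝒢) = { ∅, {A, B}, {C, D}, {E, F}, {A, B, C, D}, {A, B, E, F}, {C, D, E, F}, Ω } (|σ(𝒢)| = 8).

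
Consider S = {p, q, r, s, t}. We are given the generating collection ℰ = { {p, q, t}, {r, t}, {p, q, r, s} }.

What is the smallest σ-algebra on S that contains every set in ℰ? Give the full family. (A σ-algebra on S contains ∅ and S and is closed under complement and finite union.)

Take S₀ = ℰ ∪ {∅, S} = { {}, {r, t}, {p, q, t}, {p, q, r, s}, S }.
Step 1: 4 new —
  {t}  = S∖{p, q, r, s}
  {r, s}  = S∖{p, q, t}
  {p, q, s}  = S∖{r, t}
  {p, q, r, t}  = {p, q, t} ∪ {r, t}
  |family| = 9
Step 2: 3 new —
  {s}  = S∖{p, q, r, t}
  {r, s, t}  = {r, s} ∪ {t}
  {p, q, s, t}  = {p, q, s} ∪ {t}
  |family| = 12
Step 3: +3 →
  {r}  = S∖{p, q, s, t}
  {p, q}  = S∖{r, s, t}
  {s, t}  = {s} ∪ {t}
  |family| = 15
Step 4: 1 new —
  {p, q, r}  = S∖{s, t}
  |family| = 16
After Step 5 the family is unchanged; done.

|σ(ℰ)| = 16.  σ(ℰ) = { {}, {r}, {s}, {t}, {p, q}, {r, s}, {r, t}, {s, t}, {p, q, r}, {p, q, s}, {p, q, t}, {r, s, t}, {p, q, r, s}, {p, q, r, t}, {p, q, s, t}, S }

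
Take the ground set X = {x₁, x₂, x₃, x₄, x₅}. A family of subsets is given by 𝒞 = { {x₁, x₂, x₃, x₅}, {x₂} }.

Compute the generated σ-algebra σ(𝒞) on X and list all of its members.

σ(𝒞) = { ∅, {x₂}, {x₄}, {x₂, x₄}, {x₁, x₃, x₅}, {x₁, x₂, x₃, x₅}, {x₁, x₃, x₄, x₅}, X }

Check:
Take S₀ = 𝒞 ∪ {∅, X} = { ∅, {x₂}, {x₁, x₂, x₃, x₅}, X }.
Pass 1: 2 new —
  {x₄}  = complement {x₁, x₂, x₃, x₅}
  {x₁, x₃, x₄, x₅}  = complement {x₂}
  — 6 sets.
Pass 2 adds 1:
  {x₂, x₄}  = {x₄} ∪ {x₂}
  — 7 sets.
Pass 3: 1 new —
  {x₁, x₃, x₅}  = complement {x₂, x₄}
  — 8 sets.
Pass 4: stable.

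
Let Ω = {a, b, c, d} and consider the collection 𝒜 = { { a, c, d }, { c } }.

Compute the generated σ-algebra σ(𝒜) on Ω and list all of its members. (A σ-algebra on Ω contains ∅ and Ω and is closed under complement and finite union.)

Take S₀ = 𝒜 ∪ {∅, Ω} = { {}, { c }, { a, c, d }, Ω }.
Step 1. New:
  { b }  = complement { a, c, d }
  { a, b, d }  = complement { c }
  (now 6)
Step 2. New:
  { b, c }  = { c } ∪ { b }
  (now 7)
Step 3: +1 →
  { a, d }  = complement { b, c }
  (now 8)
Step 4 adds nothing — fixpoint reached.

σ(𝒜) = { {}, { b }, { c }, { a, d }, { b, c }, { a, b, d }, { a, c, d }, Ω }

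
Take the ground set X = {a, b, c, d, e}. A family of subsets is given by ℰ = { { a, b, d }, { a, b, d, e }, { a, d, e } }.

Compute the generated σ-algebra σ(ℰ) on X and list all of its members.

Begin from { {  }, { a, b, d }, { a, d, e }, { a, b, d, e }, X } (that is, ℰ plus ∅ and X).
Pass 1 (3 new):
  { c }  = { a, b, d, e }ᶜ
  { b, c }  = { a, d, e }ᶜ
  { c, e }  = { a, b, d }ᶜ
Pass 2: +3 →
  { b, c, e }  = { c, e } ∪ { b, c }
  { a, b, c, d }  = { c } ∪ { a, b, d }
  { a, c, d, e }  = { a, d, e } ∪ { c }
Pass 3: +3 →
  { b }  = { a, c, d, e }ᶜ
  { e }  = { a, b, c, d }ᶜ
  { a, d }  = { b, c, e }ᶜ
Pass 4: 2 new —
  { b, e }  = { b } ∪ { e }
  { a, c, d }  = { c } ∪ { a, d }
After Pass 5 the family is unchanged; done.

Therefore σ(ℰ) = { {  }, { b }, { c }, { e }, { a, d }, { b, c }, { b, e }, { c, e }, { a, b, d }, { a, c, d }, { a, d, e }, { b, c, e }, { a, b, c, d }, { a, b, d, e }, { a, c, d, e }, X } (|σ(ℰ)| = 16).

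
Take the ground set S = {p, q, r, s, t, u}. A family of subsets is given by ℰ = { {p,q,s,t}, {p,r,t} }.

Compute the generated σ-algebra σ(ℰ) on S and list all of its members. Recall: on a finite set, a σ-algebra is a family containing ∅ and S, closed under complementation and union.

Initial family (4 sets): { {}, {p,r,t}, {p,q,s,t}, S }.
Iteration 1 (3 new):
  {r,u}  = ᶜ of {p,q,s,t}
  {q,s,u}  = ᶜ of {p,r,t}
  {p,q,r,s,t}  = {p,r,t} ∪ {p,q,s,t}
  — 7 sets.
Iteration 2. New:
  {u}  = ᶜ of {p,q,r,s,t}
  {p,r,t,u}  = {r,u} ∪ {p,r,t}
  {q,r,s,u}  = {q,s,u} ∪ {r,u}
  {p,q,s,t,u}  = {q,s,u} ∪ {p,q,s,t}
  — 11 sets.
Iteration 3. New:
  {r}  = ᶜ of {p,q,s,t,u}
  {p,t}  = ᶜ of {q,r,s,u}
  {q,s}  = ᶜ of {p,r,t,u}
  — 14 sets.
Iteration 4 adds 2:
  {p,t,u}  = {p,t} ∪ {u}
  {q,r,s}  = {r} ∪ {q,s}
  — 16 sets.
Iteration 5: already closed under ᶜ and ∪.

σ(ℰ) = { {}, {r}, {u}, {p,t}, {q,s}, {r,u}, {p,r,t}, {p,t,u}, {q,r,s}, {q,s,u}, {p,q,s,t}, {p,r,t,u}, {q,r,s,u}, {p,q,r,s,t}, {p,q,s,t,u}, S }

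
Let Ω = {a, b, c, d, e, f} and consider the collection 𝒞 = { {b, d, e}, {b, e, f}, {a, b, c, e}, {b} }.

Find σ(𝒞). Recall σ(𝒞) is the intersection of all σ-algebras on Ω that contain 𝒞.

Seed the family with 𝒞 together with ∅ and Ω: { ∅, {b}, {b, d, e}, {b, e, f}, {a, b, c, e}, Ω }.
Iteration 1 (7 new):
  {d, f}  = Ω∖{a, b, c, e}
  {a, c, d}  = Ω∖{b, e, f}
  {a, c, f}  = Ω∖{b, d, e}
  {b, d, e, f}  = {b, e, f} ∪ {b, d, e}
  {a, b, c, d, e}  = {a, b, c, e} ∪ {b, d, e}
  {a, b, c, e, f}  = {b, e, f} ∪ {a, b, c, e}
  {a, c, d, e, f}  = Ω∖{b}
Iteration 2: 7 new —
  {d}  = Ω∖{a, b, c, e, f}
  {f}  = Ω∖{a, b, c, d, e}
  {a, c}  = Ω∖{b, d, e, f}
  {b, d, f}  = {b} ∪ {d, f}
  {a, b, c, d}  = {b} ∪ {a, c, d}
  {a, b, c, f}  = {a, c, f} ∪ {b}
  {a, c, d, f}  = {a, c, f} ∪ {a, c, d}
Iteration 3. New:
  {b, d}  = {b} ∪ {d}
  {b, e}  = Ω∖{a, c, d, f}
  {b, f}  = {b} ∪ {f}
  {d, e}  = Ω∖{a, b, c, f}
  {e, f}  = Ω∖{a, b, c, d}
  {a, b, c}  = {b} ∪ {a, c}
  {a, c, e}  = Ω∖{b, d, f}
  {a, b, c, d, f}  = {b, d, f} ∪ {a, c, f}
Iteration 4. New:
  {e}  = Ω∖{a, b, c, d, f}
  {d, e, f}  = Ω∖{a, b, c}
  {a, c, d, e}  = Ω∖{b, f}
  {a, c, e, f}  = Ω∖{b, d}
Iteration 5: closed — nothing new.

Therefore σ(𝒞) = { ∅, {b}, {d}, {e}, {f}, {a, c}, {b, d}, {b, e}, {b, f}, {d, e}, {d, f}, {e, f}, {a, b, c}, {a, c, d}, {a, c, e}, {a, c, f}, {b, d, e}, {b, d, f}, {b, e, f}, {d, e, f}, {a, b, c, d}, {a, b, c, e}, {a, b, c, f}, {a, c, d, e}, {a, c, d, f}, {a, c, e, f}, {b, d, e, f}, {a, b, c, d, e}, {a, b, c, d, f}, {a, b, c, e, f}, {a, c, d, e, f}, Ω } (|σ(𝒞)| = 32).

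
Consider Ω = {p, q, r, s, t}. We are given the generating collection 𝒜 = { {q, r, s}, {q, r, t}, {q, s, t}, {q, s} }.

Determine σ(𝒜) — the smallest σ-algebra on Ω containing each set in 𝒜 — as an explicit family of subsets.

Answer: σ(𝒜) = { {}, {p}, {q}, {r}, {s}, {t}, {p, q}, {p, r}, {p, s}, {p, t}, {q, r}, {q, s}, {q, t}, {r, s}, {r, t}, {s, t}, {p, q, r}, {p, q, s}, {p, q, t}, {p, r, s}, {p, r, t}, {p, s, t}, {q, r, s}, {q, r, t}, {q, s, t}, {r, s, t}, {p, q, r, s}, {p, q, r, t}, {p, q, s, t}, {p, r, s, t}, {q, r, s, t}, Ω }

Check:
Initial family (6 sets): { {}, {q, s}, {q, r, s}, {q, r, t}, {q, s, t}, Ω }.
Iteration 1: +5 →
  {p, r}  = Ω∖{q, s, t}
  {p, s}  = Ω∖{q, r, t}
  {p, t}  = Ω∖{q, r, s}
  {p, r, t}  = Ω∖{q, s}
  {q, r, s, t}  = {q, r, t} ∪ {q, r, s}
  |family| = 11
Iteration 2: +8 →
  {p}  = Ω∖{q, r, s, t}
  {p, q, s}  = {p, s} ∪ {q, s}
  {p, r, s}  = {p, s} ∪ {p, r}
  {p, s, t}  = {p, s} ∪ {p, t}
  {p, q, r, s}  = {q, r, s} ∪ {p, s}
  {p, q, r, t}  = {p, r, t} ∪ {q, r, t}
  {p, q, s, t}  = {p, s} ∪ {q, s, t}
  {p, r, s, t}  = {p, r, t} ∪ {p, s}
  |family| = 19
Iteration 3: +7 →
  {q}  = Ω∖{p, r, s, t}
  {r}  = Ω∖{p, q, s, t}
  {s}  = Ω∖{p, q, r, t}
  {t}  = Ω∖{p, q, r, s}
  {q, r}  = Ω∖{p, s, t}
  {q, t}  = Ω∖{p, r, s}
  {r, t}  = Ω∖{p, q, s}
  |family| = 26
Iteration 4: 6 new —
  {p, q}  = {q} ∪ {p}
  {r, s}  = {r} ∪ {s}
  {s, t}  = {t} ∪ {s}
  {p, q, r}  = {q} ∪ {p, r}
  {p, q, t}  = {q, t} ∪ {p, t}
  {r, s, t}  = {s} ∪ {r, t}
  |family| = 32
Iteration 5: no new sets; the family is a σ-algebra.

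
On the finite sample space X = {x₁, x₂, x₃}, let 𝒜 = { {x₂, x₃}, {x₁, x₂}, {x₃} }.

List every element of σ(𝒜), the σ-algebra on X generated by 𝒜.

Take S₀ = 𝒜 ∪ {∅, X} = { {}, {x₃}, {x₁, x₂}, {x₂, x₃}, X }.
Pass 1 (1 new):
  {x₁}  = X∖{x₂, x₃}
  — 6 sets.
Pass 2: +1 →
  {x₁, x₃}  = {x₃} ∪ {x₁}
  — 7 sets.
Pass 3 (1 new):
  {x₂}  = X∖{x₁, x₃}
  — 8 sets.
Pass 4: no new sets; the family is a σ-algebra.

|σ(𝒜)| = 8.  σ(𝒜) = { {}, {x₁}, {x₂}, {x₃}, {x₁, x₂}, {x₁, x₃}, {x₂, x₃}, X }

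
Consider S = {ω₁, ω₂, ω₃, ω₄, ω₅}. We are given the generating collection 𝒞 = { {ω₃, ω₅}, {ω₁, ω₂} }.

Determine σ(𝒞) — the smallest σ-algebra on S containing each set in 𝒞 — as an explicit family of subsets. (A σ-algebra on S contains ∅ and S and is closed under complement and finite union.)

Answer: σ(𝒞) = { {}, {ω₄}, {ω₁, ω₂}, {ω₃, ω₅}, {ω₁, ω₂, ω₄}, {ω₃, ω₄, ω₅}, {ω₁, ω₂, ω₃, ω₅}, S }

Trace:
Begin from { {}, {ω₁, ω₂}, {ω₃, ω₅}, S } (that is, 𝒞 plus ∅ and S).
Step 1 (3 new):
  {ω₁, ω₂, ω₄}  = S∖{ω₃, ω₅}
  {ω₃, ω₄, ω₅}  = S∖{ω₁, ω₂}
  {ω₁, ω₂, ω₃, ω₅}  = {ω₃, ω₅} ∪ {ω₁, ω₂}
Step 2 (1 new):
  {ω₄}  = S∖{ω₁, ω₂, ω₃, ω₅}
Step 3: no new sets; the family is a σ-algebra.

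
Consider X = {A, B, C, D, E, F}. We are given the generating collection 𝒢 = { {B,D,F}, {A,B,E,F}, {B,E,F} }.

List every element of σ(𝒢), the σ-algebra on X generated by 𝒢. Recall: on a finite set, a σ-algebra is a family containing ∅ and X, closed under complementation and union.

Start: 𝒢 ∪ {∅, X} = { ∅, {B,D,F}, {B,E,F}, {A,B,E,F}, X }.
Round 1. New:
  {C,D}  = ᶜ of {A,B,E,F}
  {A,C,D}  = ᶜ of {B,E,F}
  {A,C,E}  = ᶜ of {B,D,F}
  {B,D,E,F}  = {B,D,F} ∪ {B,E,F}
  {A,B,D,E,F}  = {B,D,F} ∪ {A,B,E,F}
  |family| = 10
Round 2. New:
  {C}  = ᶜ of {A,B,D,E,F}
  {A,C}  = ᶜ of {B,D,E,F}
  {A,C,D,E}  = {C,D} ∪ {A,C,E}
  {B,C,D,F}  = {B,D,F} ∪ {C,D}
  {A,B,C,D,F}  = {B,D,F} ∪ {A,C,D}
  {A,B,C,E,F}  = {A,C,E} ∪ {B,E,F}
  {B,C,D,E,F}  = {C,D} ∪ {B,E,F}
  |family| = 17
Round 3: 6 new —
  {A}  = ᶜ of {B,C,D,E,F}
  {D}  = ᶜ of {A,B,C,E,F}
  {E}  = ᶜ of {A,B,C,D,F}
  {A,E}  = ᶜ of {B,C,D,F}
  {B,F}  = ᶜ of {A,C,D,E}
  {B,C,E,F}  = {C} ∪ {B,E,F}
  |family| = 23
Round 4 adds 9:
  {A,D}  = ᶜ of {B,C,E,F}
  {C,E}  = {E} ∪ {C}
  {D,E}  = {E} ∪ {D}
  {A,B,F}  = {A} ∪ {B,F}
  {A,D,E}  = {A,E} ∪ {D}
  {B,C,F}  = {B,F} ∪ {C}
  {C,D,E}  = {C,D} ∪ {E}
  {A,B,C,F}  = {B,F} ∪ {A,C}
  {A,B,D,F}  = {B,D,F} ∪ {A}
  |family| = 32
After Round 5 the family is unchanged; done.

Therefore σ(𝒢) = { ∅, {A}, {C}, {D}, {E}, {A,C}, {A,D}, {A,E}, {B,F}, {C,D}, {C,E}, {D,E}, {A,B,F}, {A,C,D}, {A,C,E}, {A,D,E}, {B,C,F}, {B,D,F}, {B,E,F}, {C,D,E}, {A,B,C,F}, {A,B,D,F}, {A,B,E,F}, {A,C,D,E}, {B,C,D,F}, {B,C,E,F}, {B,D,E,F}, {A,B,C,D,F}, {A,B,C,E,F}, {A,B,D,E,F}, {B,C,D,E,F}, X } (|σ(𝒢)| = 32).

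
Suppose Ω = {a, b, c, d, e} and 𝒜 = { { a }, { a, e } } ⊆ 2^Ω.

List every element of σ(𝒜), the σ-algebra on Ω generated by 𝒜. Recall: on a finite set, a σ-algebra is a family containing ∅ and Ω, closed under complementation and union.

Seed the family with 𝒜 together with ∅ and Ω: { {  }, { a }, { a, e }, Ω }.
Round 1. New:
  { b, c, d }  = { a, e }ᶜ
  { b, c, d, e }  = { a }ᶜ
  (now 6)
Round 2 (1 new):
  { a, b, c, d }  = { b, c, d } ∪ { a }
  (now 7)
Round 3 adds 1:
  { e }  = { a, b, c, d }ᶜ
  (now 8)
Round 4: already closed under ᶜ and ∪.

σ(𝒜) = { {  }, { a }, { e }, { a, e }, { b, c, d }, { a, b, c, d }, { b, c, d, e }, Ω }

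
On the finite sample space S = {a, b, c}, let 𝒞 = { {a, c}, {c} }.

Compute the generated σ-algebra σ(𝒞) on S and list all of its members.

Begin from { {}, {c}, {a, c}, S } (that is, 𝒞 plus ∅ and S).
Round 1: +2 →
  {b}  = ᶜ of {a, c}
  {a, b}  = ᶜ of {c}
  (now 6)
Round 2 adds 1:
  {b, c}  = {c} ∪ {b}
  (now 7)
Round 3 (1 new):
  {a}  = ᶜ of {b, c}
  (now 8)
Round 4 adds nothing — fixpoint reached.

σ(𝒞) = { {}, {a}, {b}, {c}, {a, b}, {a, c}, {b, c}, S }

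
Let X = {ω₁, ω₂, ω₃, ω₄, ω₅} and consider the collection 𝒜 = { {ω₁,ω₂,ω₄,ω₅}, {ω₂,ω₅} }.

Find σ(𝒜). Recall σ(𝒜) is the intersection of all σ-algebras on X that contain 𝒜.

Start: 𝒜 ∪ {∅, X} = { {}, {ω₂,ω₅}, {ω₁,ω₂,ω₄,ω₅}, X }.
Pass 1 (2 new):
  {ω₃}  = ᶜ of {ω₁,ω₂,ω₄,ω₅}
  {ω₁,ω₃,ω₄}  = ᶜ of {ω₂,ω₅}
  — 6 sets.
Pass 2. New:
  {ω₂,ω₃,ω₅}  = {ω₃} ∪ {ω₂,ω₅}
  — 7 sets.
Pass 3: 1 new —
  {ω₁,ω₄}  = ᶜ of {ω₂,ω₃,ω₅}
  — 8 sets.
Pass 4 adds nothing — fixpoint reached.

Therefore σ(𝒜) = { {}, {ω₃}, {ω₁,ω₄}, {ω₂,ω₅}, {ω₁,ω₃,ω₄}, {ω₂,ω₃,ω₅}, {ω₁,ω₂,ω₄,ω₅}, X } (|σ(𝒜)| = 8).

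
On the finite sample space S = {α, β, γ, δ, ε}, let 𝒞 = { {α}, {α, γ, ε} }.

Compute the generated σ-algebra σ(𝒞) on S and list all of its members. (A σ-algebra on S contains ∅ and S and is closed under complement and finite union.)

σ(𝒞) = { {}, {α}, {β, δ}, {γ, ε}, {α, β, δ}, {α, γ, ε}, {β, γ, δ, ε}, S }

Working:
Initial family (4 sets): { {}, {α}, {α, γ, ε}, S }.
Round 1 adds 2:
  {β, δ}  = ᶜ of {α, γ, ε}
  {β, γ, δ, ε}  = ᶜ of {α}
  — 6 sets.
Round 2 adds 1:
  {α, β, δ}  = {β, δ} ∪ {α}
  — 7 sets.
Round 3. New:
  {γ, ε}  = ᶜ of {α, β, δ}
  — 8 sets.
After Round 4 the family is unchanged; done.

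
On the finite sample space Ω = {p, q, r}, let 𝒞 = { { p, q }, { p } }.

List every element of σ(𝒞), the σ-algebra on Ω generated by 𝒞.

Take S₀ = 𝒞 ∪ {∅, Ω} = { {  }, { p }, { p, q }, Ω }.
Pass 1: 2 new —
  { r }  = Ω∖{ p, q }
  { q, r }  = Ω∖{ p }
  |family| = 6
Pass 2 adds 1:
  { p, r }  = { r } ∪ { p }
  |family| = 7
Pass 3. New:
  { q }  = Ω∖{ p, r }
  |family| = 8
Pass 4: stable.

σ(𝒞) = { {  }, { p }, { q }, { r }, { p, q }, { p, r }, { q, r }, Ω }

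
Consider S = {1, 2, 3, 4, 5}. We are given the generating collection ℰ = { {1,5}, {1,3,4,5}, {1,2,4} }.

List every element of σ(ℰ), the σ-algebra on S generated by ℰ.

Start: ℰ ∪ {∅, S} = { {}, {1,5}, {1,2,4}, {1,3,4,5}, S }.
Round 1 adds 4:
  {2}  = ᶜ of {1,3,4,5}
  {3,5}  = ᶜ of {1,2,4}
  {2,3,4}  = ᶜ of {1,5}
  {1,2,4,5}  = {1,5} ∪ {1,2,4}
  [9 total]
Round 2: +6 →
  {3}  = ᶜ of {1,2,4,5}
  {1,2,5}  = {2} ∪ {1,5}
  {1,3,5}  = {1,5} ∪ {3,5}
  {2,3,5}  = {2} ∪ {3,5}
  {1,2,3,4}  = {2,3,4} ∪ {1,2,4}
  {2,3,4,5}  = {2,3,4} ∪ {3,5}
  [15 total]
Round 3 adds 7:
  {1}  = ᶜ of {2,3,4,5}
  {5}  = ᶜ of {1,2,3,4}
  {1,4}  = ᶜ of {2,3,5}
  {2,3}  = {3} ∪ {2}
  {2,4}  = ᶜ of {1,3,5}
  {3,4}  = ᶜ of {1,2,5}
  {1,2,3,5}  = {3} ∪ {1,2,5}
  [22 total]
Round 4 (9 new):
  {4}  = ᶜ of {1,2,3,5}
  {1,2}  = {2} ∪ {1}
  {1,3}  = {3} ∪ {1}
  {2,5}  = {2} ∪ {5}
  {1,2,3}  = {2,3} ∪ {1}
  {1,3,4}  = {3,4} ∪ {1,4}
  {1,4,5}  = ᶜ of {2,3}
  {2,4,5}  = {2,4} ∪ {5}
  {3,4,5}  = {3,4} ∪ {3,5}
  [31 total]
Round 5: 1 new —
  {4,5}  = ᶜ of {1,2,3}
  [32 total]
Round 6: closed — nothing new.

|σ(ℰ)| = 32.  σ(ℰ) = { {}, {1}, {2}, {3}, {4}, {5}, {1,2}, {1,3}, {1,4}, {1,5}, {2,3}, {2,4}, {2,5}, {3,4}, {3,5}, {4,5}, {1,2,3}, {1,2,4}, {1,2,5}, {1,3,4}, {1,3,5}, {1,4,5}, {2,3,4}, {2,3,5}, {2,4,5}, {3,4,5}, {1,2,3,4}, {1,2,3,5}, {1,2,4,5}, {1,3,4,5}, {2,3,4,5}, S }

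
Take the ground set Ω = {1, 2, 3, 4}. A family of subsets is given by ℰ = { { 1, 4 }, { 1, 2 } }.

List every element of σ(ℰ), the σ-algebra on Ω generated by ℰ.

Start: ℰ ∪ {∅, Ω} = { ∅, { 1, 2 }, { 1, 4 }, Ω }.
Round 1. New:
  { 2, 3 }  = ᶜ of { 1, 4 }
  { 3, 4 }  = ᶜ of { 1, 2 }
  { 1, 2, 4 }  = { 1, 2 } ∪ { 1, 4 }
  (now 7)
Round 2 adds 4:
  { 3 }  = ᶜ of { 1, 2, 4 }
  { 1, 2, 3 }  = { 2, 3 } ∪ { 1, 2 }
  { 1, 3, 4 }  = { 3, 4 } ∪ { 1, 4 }
  { 2, 3, 4 }  = { 3, 4 } ∪ { 2, 3 }
  (now 11)
Round 3 (3 new):
  { 1 }  = ᶜ of { 2, 3, 4 }
  { 2 }  = ᶜ of { 1, 3, 4 }
  { 4 }  = ᶜ of { 1, 2, 3 }
  (now 14)
Round 4: +2 →
  { 1, 3 }  = { 3 } ∪ { 1 }
  { 2, 4 }  = { 4 } ∪ { 2 }
  (now 16)
Round 5 adds nothing — fixpoint reached.

Therefore σ(ℰ) = { ∅, { 1 }, { 2 }, { 3 }, { 4 }, { 1, 2 }, { 1, 3 }, { 1, 4 }, { 2, 3 }, { 2, 4 }, { 3, 4 }, { 1, 2, 3 }, { 1, 2, 4 }, { 1, 3, 4 }, { 2, 3, 4 }, Ω } (|σ(ℰ)| = 16).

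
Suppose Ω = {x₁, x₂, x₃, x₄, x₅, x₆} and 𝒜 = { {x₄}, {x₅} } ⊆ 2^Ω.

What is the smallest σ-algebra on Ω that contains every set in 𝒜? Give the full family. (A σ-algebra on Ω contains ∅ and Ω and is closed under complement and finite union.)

Seed the family with 𝒜 together with ∅ and Ω: { {}, {x₄}, {x₅}, Ω }.
Pass 1: 3 new —
  {x₄,x₅}  = {x₄} ∪ {x₅}
  {x₁,x₂,x₃,x₄,x₆}  = complement {x₅}
  {x₁,x₂,x₃,x₅,x₆}  = complement {x₄}
  (now 7)
Pass 2: 1 new —
  {x₁,x₂,x₃,x₆}  = complement {x₄,x₅}
  (now 8)
Pass 3: stable.

σ(𝒜) = { {}, {x₄}, {x₅}, {x₄,x₅}, {x₁,x₂,x₃,x₆}, {x₁,x₂,x₃,x₄,x₆}, {x₁,x₂,x₃,x₅,x₆}, Ω }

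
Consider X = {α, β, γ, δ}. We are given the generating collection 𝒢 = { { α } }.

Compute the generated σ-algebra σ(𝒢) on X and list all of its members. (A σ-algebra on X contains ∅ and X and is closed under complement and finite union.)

σ(𝒢) = { ∅, { α }, { β, γ, δ }, X }

Working:
Seed the family with 𝒢 together with ∅ and X: { ∅, { α }, X }.
Round 1 adds 1:
  { β, γ, δ }  = ᶜ of { α }
  |family| = 4
Round 2: stable.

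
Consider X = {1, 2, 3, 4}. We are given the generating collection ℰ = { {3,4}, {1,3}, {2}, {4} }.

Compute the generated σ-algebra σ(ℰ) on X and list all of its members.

Initial family (6 sets): { ∅, {2}, {4}, {1,3}, {3,4}, X }.
Step 1 adds 5:
  {1,2}  = {3,4}ᶜ
  {2,4}  = {1,3}ᶜ
  {1,2,3}  = {4}ᶜ
  {1,3,4}  = {2}ᶜ
  {2,3,4}  = {3,4} ∪ {2}
  [11 total]
Step 2 adds 2:
  {1}  = {2,3,4}ᶜ
  {1,2,4}  = {1,2} ∪ {4}
  [13 total]
Step 3. New:
  {3}  = {1,2,4}ᶜ
  {1,4}  = {4} ∪ {1}
  [15 total]
Step 4. New:
  {2,3}  = {1,4}ᶜ
  [16 total]
Step 5: no new sets; the family is a σ-algebra.

σ(ℰ) = { ∅, {1}, {2}, {3}, {4}, {1,2}, {1,3}, {1,4}, {2,3}, {2,4}, {3,4}, {1,2,3}, {1,2,4}, {1,3,4}, {2,3,4}, X }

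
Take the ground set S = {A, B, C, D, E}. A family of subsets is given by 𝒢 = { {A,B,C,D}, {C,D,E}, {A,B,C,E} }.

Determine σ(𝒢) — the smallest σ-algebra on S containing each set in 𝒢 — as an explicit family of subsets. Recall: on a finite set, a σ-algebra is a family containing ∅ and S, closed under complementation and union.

Take S₀ = 𝒢 ∪ {∅, S} = { {}, {C,D,E}, {A,B,C,D}, {A,B,C,E}, S }.
Round 1 (3 new):
  {D}  = {A,B,C,E}ᶜ
  {E}  = {A,B,C,D}ᶜ
  {A,B}  = {C,D,E}ᶜ
  — 8 sets.
Round 2: 3 new —
  {D,E}  = {D} ∪ {E}
  {A,B,D}  = {D} ∪ {A,B}
  {A,B,E}  = {A,B} ∪ {E}
  — 11 sets.
Round 3: +4 →
  {C,D}  = {A,B,E}ᶜ
  {C,E}  = {A,B,D}ᶜ
  {A,B,C}  = {D,E}ᶜ
  {A,B,D,E}  = {D,E} ∪ {A,B,E}
  — 15 sets.
Round 4 (1 new):
  {C}  = {A,B,D,E}ᶜ
  — 16 sets.
Round 5: stable.

Therefore σ(𝒢) = { {}, {C}, {D}, {E}, {A,B}, {C,D}, {C,E}, {D,E}, {A,B,C}, {A,B,D}, {A,B,E}, {C,D,E}, {A,B,C,D}, {A,B,C,E}, {A,B,D,E}, S } (|σ(𝒢)| = 16).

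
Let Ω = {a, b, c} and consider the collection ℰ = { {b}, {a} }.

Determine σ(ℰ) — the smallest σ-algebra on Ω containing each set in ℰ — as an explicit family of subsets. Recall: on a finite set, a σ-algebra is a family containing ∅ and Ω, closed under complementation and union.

σ(ℰ) = { ∅, {a}, {b}, {c}, {a, b}, {a, c}, {b, c}, Ω }

Working:
Initial family (4 sets): { ∅, {a}, {b}, Ω }.
Iteration 1 (3 new):
  {a, b}  = {b} ∪ {a}
  {a, c}  = ᶜ of {b}
  {b, c}  = ᶜ of {a}
  — 7 sets.
Iteration 2 (1 new):
  {c}  = ᶜ of {a, b}
  — 8 sets.
Iteration 3: already closed under ᶜ and ∪.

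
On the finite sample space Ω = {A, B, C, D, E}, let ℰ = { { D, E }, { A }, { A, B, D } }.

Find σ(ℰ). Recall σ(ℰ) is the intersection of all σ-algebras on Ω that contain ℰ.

σ(ℰ) = { {}, { A }, { B }, { C }, { D }, { E }, { A, B }, { A, C }, { A, D }, { A, E }, { B, C }, { B, D }, { B, E }, { C, D }, { C, E }, { D, E }, { A, B, C }, { A, B, D }, { A, B, E }, { A, C, D }, { A, C, E }, { A, D, E }, { B, C, D }, { B, C, E }, { B, D, E }, { C, D, E }, { A, B, C, D }, { A, B, C, E }, { A, B, D, E }, { A, C, D, E }, { B, C, D, E }, Ω }

Derivation:
Take S₀ = ℰ ∪ {∅, Ω} = { {}, { A }, { D, E }, { A, B, D }, Ω }.
Round 1: 5 new —
  { C, E }  = ᶜ of { A, B, D }
  { A, B, C }  = ᶜ of { D, E }
  { A, D, E }  = { D, E } ∪ { A }
  { A, B, D, E }  = { D, E } ∪ { A, B, D }
  { B, C, D, E }  = ᶜ of { A }
Round 2 adds 7:
  { C }  = ᶜ of { A, B, D, E }
  { B, C }  = ᶜ of { A, D, E }
  { A, C, E }  = { C, E } ∪ { A }
  { C, D, E }  = { D, E } ∪ { C, E }
  { A, B, C, D }  = { A, B, C } ∪ { A, B, D }
  { A, B, C, E }  = { A, B, C } ∪ { C, E }
  { A, C, D, E }  = { A, D, E } ∪ { C, E }
Round 3: +7 →
  { B }  = ᶜ of { A, C, D, E }
  { D }  = ᶜ of { A, B, C, E }
  { E }  = ᶜ of { A, B, C, D }
  { A, B }  = ᶜ of { C, D, E }
  { A, C }  = { C } ∪ { A }
  { B, D }  = ᶜ of { A, C, E }
  { B, C, E }  = { B, C } ∪ { C, E }
Round 4. New:
  { A, D }  = ᶜ of { B, C, E }
  { A, E }  = { E } ∪ { A }
  { B, E }  = { B } ∪ { E }
  { C, D }  = { C } ∪ { D }
  { A, B, E }  = { A, B } ∪ { E }
  { A, C, D }  = { A, C } ∪ { D }
  { B, C, D }  = { C } ∪ { B, D }
  { B, D, E }  = ᶜ of { A, C }
Round 5 adds nothing — fixpoint reached.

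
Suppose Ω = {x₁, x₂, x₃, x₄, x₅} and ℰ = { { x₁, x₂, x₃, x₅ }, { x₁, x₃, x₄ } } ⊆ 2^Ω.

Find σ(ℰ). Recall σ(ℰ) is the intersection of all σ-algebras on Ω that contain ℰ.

Answer: σ(ℰ) = { {}, { x₄ }, { x₁, x₃ }, { x₂, x₅ }, { x₁, x₃, x₄ }, { x₂, x₄, x₅ }, { x₁, x₂, x₃, x₅ }, Ω }

Trace:
Initial family (4 sets): { {}, { x₁, x₃, x₄ }, { x₁, x₂, x₃, x₅ }, Ω }.
Pass 1 adds 2:
  { x₄ }  = Ω∖{ x₁, x₂, x₃, x₅ }
  { x₂, x₅ }  = Ω∖{ x₁, x₃, x₄ }
  |family| = 6
Pass 2: +1 →
  { x₂, x₄, x₅ }  = { x₂, x₅ } ∪ { x₄ }
  |family| = 7
Pass 3 (1 new):
  { x₁, x₃ }  = Ω∖{ x₂, x₄, x₅ }
  |family| = 8
Pass 4: no new sets; the family is a σ-algebra.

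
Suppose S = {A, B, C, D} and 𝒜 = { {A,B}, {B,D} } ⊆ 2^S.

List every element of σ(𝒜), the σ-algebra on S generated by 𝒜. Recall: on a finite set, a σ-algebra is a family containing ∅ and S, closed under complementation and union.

|σ(𝒜)| = 16.  σ(𝒜) = { {}, {A}, {B}, {C}, {D}, {A,B}, {A,C}, {A,D}, {B,C}, {B,D}, {C,D}, {A,B,C}, {A,B,D}, {A,C,D}, {B,C,D}, S }

Trace:
Start: 𝒜 ∪ {∅, S} = { {}, {A,B}, {B,D}, S }.
Iteration 1 adds 3:
  {A,C}  = {B,D}ᶜ
  {C,D}  = {A,B}ᶜ
  {A,B,D}  = {A,B} ∪ {B,D}
  — 7 sets.
Iteration 2. New:
  {C}  = {A,B,D}ᶜ
  {A,B,C}  = {A,B} ∪ {A,C}
  {A,C,D}  = {C,D} ∪ {A,C}
  {B,C,D}  = {C,D} ∪ {B,D}
  — 11 sets.
Iteration 3: 3 new —
  {A}  = {B,C,D}ᶜ
  {B}  = {A,C,D}ᶜ
  {D}  = {A,B,C}ᶜ
  — 14 sets.
Iteration 4 adds 2:
  {A,D}  = {D} ∪ {A}
  {B,C}  = {C} ∪ {B}
  — 16 sets.
Iteration 5: stable.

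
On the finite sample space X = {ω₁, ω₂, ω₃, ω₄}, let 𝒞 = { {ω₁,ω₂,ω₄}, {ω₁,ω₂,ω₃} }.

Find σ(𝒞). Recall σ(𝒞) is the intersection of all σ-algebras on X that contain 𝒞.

Begin from { ∅, {ω₁,ω₂,ω₃}, {ω₁,ω₂,ω₄}, X } (that is, 𝒞 plus ∅ and X).
Round 1 (2 new):
  {ω₃}  = complement {ω₁,ω₂,ω₄}
  {ω₄}  = complement {ω₁,ω₂,ω₃}
  (now 6)
Round 2. New:
  {ω₃,ω₄}  = {ω₃} ∪ {ω₄}
  (now 7)
Round 3: 1 new —
  {ω₁,ω₂}  = complement {ω₃,ω₄}
  (now 8)
Round 4: no new sets; the family is a σ-algebra.

|σ(𝒞)| = 8.  σ(𝒞) = { ∅, {ω₃}, {ω₄}, {ω₁,ω₂}, {ω₃,ω₄}, {ω₁,ω₂,ω₃}, {ω₁,ω₂,ω₄}, X }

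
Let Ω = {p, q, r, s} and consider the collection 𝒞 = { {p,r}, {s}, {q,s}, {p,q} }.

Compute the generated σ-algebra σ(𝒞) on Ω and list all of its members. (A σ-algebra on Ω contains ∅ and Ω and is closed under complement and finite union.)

Seed the family with 𝒞 together with ∅ and Ω: { ∅, {s}, {p,q}, {p,r}, {q,s}, Ω }.
Iteration 1: 4 new —
  {r,s}  = {p,q}ᶜ
  {p,q,r}  = {s}ᶜ
  {p,q,s}  = {p,q} ∪ {s}
  {p,r,s}  = {p,r} ∪ {s}
  (now 10)
Iteration 2 (3 new):
  {q}  = {p,r,s}ᶜ
  {r}  = {p,q,s}ᶜ
  {q,r,s}  = {r,s} ∪ {q,s}
  (now 13)
Iteration 3. New:
  {p}  = {q,r,s}ᶜ
  {q,r}  = {r} ∪ {q}
  (now 15)
Iteration 4: 1 new —
  {p,s}  = {q,r}ᶜ
  (now 16)
After Iteration 5 the family is unchanged; done.

Therefore σ(𝒞) = { ∅, {p}, {q}, {r}, {s}, {p,q}, {p,r}, {p,s}, {q,r}, {q,s}, {r,s}, {p,q,r}, {p,q,s}, {p,r,s}, {q,r,s}, Ω } (|σ(𝒞)| = 16).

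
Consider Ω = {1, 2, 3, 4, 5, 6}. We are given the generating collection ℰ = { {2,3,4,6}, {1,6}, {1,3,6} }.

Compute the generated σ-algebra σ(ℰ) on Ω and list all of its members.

Take S₀ = ℰ ∪ {∅, Ω} = { {}, {1,6}, {1,3,6}, {2,3,4,6}, Ω }.
Pass 1. New:
  {1,5}  = ᶜ of {2,3,4,6}
  {2,4,5}  = ᶜ of {1,3,6}
  {2,3,4,5}  = ᶜ of {1,6}
  {1,2,3,4,6}  = {2,3,4,6} ∪ {1,3,6}
  [9 total]
Pass 2 adds 7:
  {5}  = ᶜ of {1,2,3,4,6}
  {1,5,6}  = {1,6} ∪ {1,5}
  {1,2,4,5}  = {1,5} ∪ {2,4,5}
  {1,3,5,6}  = {1,3,6} ∪ {1,5}
  {1,2,3,4,5}  = {2,3,4,5} ∪ {1,5}
  {1,2,4,5,6}  = {1,6} ∪ {2,4,5}
  {2,3,4,5,6}  = {2,3,4,5} ∪ {2,3,4,6}
  [16 total]
Pass 3 adds 6:
  {1}  = ᶜ of {2,3,4,5,6}
  {3}  = ᶜ of {1,2,4,5,6}
  {6}  = ᶜ of {1,2,3,4,5}
  {2,4}  = ᶜ of {1,3,5,6}
  {3,6}  = ᶜ of {1,2,4,5}
  {2,3,4}  = ᶜ of {1,5,6}
  [22 total]
Pass 4: 10 new —
  {1,3}  = {3} ∪ {1}
  {3,5}  = {5} ∪ {3}
  {5,6}  = {6} ∪ {5}
  {1,2,4}  = {2,4} ∪ {1}
  {1,3,5}  = {3} ∪ {1,5}
  {2,4,6}  = {6} ∪ {2,4}
  {3,5,6}  = {5} ∪ {3,6}
  {1,2,3,4}  = {2,3,4} ∪ {1}
  {1,2,4,6}  = {1,6} ∪ {2,4}
  {2,4,5,6}  = {6} ∪ {2,4,5}
  [32 total]
Pass 5: no new sets; the family is a σ-algebra.

σ(ℰ) = { {}, {1}, {3}, {5}, {6}, {1,3}, {1,5}, {1,6}, {2,4}, {3,5}, {3,6}, {5,6}, {1,2,4}, {1,3,5}, {1,3,6}, {1,5,6}, {2,3,4}, {2,4,5}, {2,4,6}, {3,5,6}, {1,2,3,4}, {1,2,4,5}, {1,2,4,6}, {1,3,5,6}, {2,3,4,5}, {2,3,4,6}, {2,4,5,6}, {1,2,3,4,5}, {1,2,3,4,6}, {1,2,4,5,6}, {2,3,4,5,6}, Ω }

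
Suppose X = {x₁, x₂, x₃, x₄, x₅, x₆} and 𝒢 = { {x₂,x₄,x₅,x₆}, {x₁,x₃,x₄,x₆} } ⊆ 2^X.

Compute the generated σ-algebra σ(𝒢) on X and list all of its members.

Seed the family with 𝒢 together with ∅ and X: { {}, {x₁,x₃,x₄,x₆}, {x₂,x₄,x₅,x₆}, X }.
Step 1. New:
  {x₁,x₃}  = X∖{x₂,x₄,x₅,x₆}
  {x₂,x₅}  = X∖{x₁,x₃,x₄,x₆}
  — 6 sets.
Step 2 adds 1:
  {x₁,x₂,x₃,x₅}  = {x₂,x₅} ∪ {x₁,x₃}
  — 7 sets.
Step 3: +1 →
  {x₄,x₆}  = X∖{x₁,x₂,x₃,x₅}
  — 8 sets.
Step 4: stable.

Therefore σ(𝒢) = { {}, {x₁,x₃}, {x₂,x₅}, {x₄,x₆}, {x₁,x₂,x₃,x₅}, {x₁,x₃,x₄,x₆}, {x₂,x₄,x₅,x₆}, X } (|σ(𝒢)| = 8).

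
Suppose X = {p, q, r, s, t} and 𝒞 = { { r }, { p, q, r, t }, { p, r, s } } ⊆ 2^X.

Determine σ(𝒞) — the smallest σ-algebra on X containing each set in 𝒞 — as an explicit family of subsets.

Answer: σ(𝒞) = { {  }, { p }, { r }, { s }, { p, r }, { p, s }, { q, t }, { r, s }, { p, q, t }, { p, r, s }, { q, r, t }, { q, s, t }, { p, q, r, t }, { p, q, s, t }, { q, r, s, t }, X }

Derivation:
Take S₀ = 𝒞 ∪ {∅, X} = { {  }, { r }, { p, r, s }, { p, q, r, t }, X }.
Round 1. New:
  { s }  = ᶜ of { p, q, r, t }
  { q, t }  = ᶜ of { p, r, s }
  { p, q, s, t }  = ᶜ of { r }
  (now 8)
Round 2 adds 3:
  { r, s }  = { s } ∪ { r }
  { q, r, t }  = { r } ∪ { q, t }
  { q, s, t }  = { s } ∪ { q, t }
  (now 11)
Round 3: +4 →
  { p, r }  = ᶜ of { q, s, t }
  { p, s }  = ᶜ of { q, r, t }
  { p, q, t }  = ᶜ of { r, s }
  { q, r, s, t }  = { r } ∪ { q, s, t }
  (now 15)
Round 4: 1 new —
  { p }  = ᶜ of { q, r, s, t }
  (now 16)
Round 5: already closed under ᶜ and ∪.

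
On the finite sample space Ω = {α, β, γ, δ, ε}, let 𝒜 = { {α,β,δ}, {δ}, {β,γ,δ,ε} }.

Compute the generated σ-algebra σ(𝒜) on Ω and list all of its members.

Seed the family with 𝒜 together with ∅ and Ω: { {}, {δ}, {α,β,δ}, {β,γ,δ,ε}, Ω }.
Step 1 (3 new):
  {α}  = {β,γ,δ,ε}ᶜ
  {γ,ε}  = {α,β,δ}ᶜ
  {α,β,γ,ε}  = {δ}ᶜ
  [8 total]
Step 2: +3 →
  {α,δ}  = {δ} ∪ {α}
  {α,γ,ε}  = {γ,ε} ∪ {α}
  {γ,δ,ε}  = {δ} ∪ {γ,ε}
  [11 total]
Step 3: +4 →
  {α,β}  = {γ,δ,ε}ᶜ
  {β,δ}  = {α,γ,ε}ᶜ
  {β,γ,ε}  = {α,δ}ᶜ
  {α,γ,δ,ε}  = {γ,δ,ε} ∪ {α,δ}
  [15 total]
Step 4: 1 new —
  {β}  = {α,γ,δ,ε}ᶜ
  [16 total]
After Step 5 the family is unchanged; done.

σ(𝒜) = { {}, {α}, {β}, {δ}, {α,β}, {α,δ}, {β,δ}, {γ,ε}, {α,β,δ}, {α,γ,ε}, {β,γ,ε}, {γ,δ,ε}, {α,β,γ,ε}, {α,γ,δ,ε}, {β,γ,δ,ε}, Ω }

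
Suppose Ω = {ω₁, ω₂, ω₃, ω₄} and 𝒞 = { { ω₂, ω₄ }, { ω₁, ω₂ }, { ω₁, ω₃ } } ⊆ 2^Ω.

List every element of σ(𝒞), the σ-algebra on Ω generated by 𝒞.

σ(𝒞) = { {  }, { ω₁ }, { ω₂ }, { ω₃ }, { ω₄ }, { ω₁, ω₂ }, { ω₁, ω₃ }, { ω₁, ω₄ }, { ω₂, ω₃ }, { ω₂, ω₄ }, { ω₃, ω₄ }, { ω₁, ω₂, ω₃ }, { ω₁, ω₂, ω₄ }, { ω₁, ω₃, ω₄ }, { ω₂, ω₃, ω₄ }, Ω }

Trace:
Initial family (5 sets): { {  }, { ω₁, ω₂ }, { ω₁, ω₃ }, { ω₂, ω₄ }, Ω }.
Pass 1. New:
  { ω₃, ω₄ }  = complement { ω₁, ω₂ }
  { ω₁, ω₂, ω₃ }  = { ω₁, ω₂ } ∪ { ω₁, ω₃ }
  { ω₁, ω₂, ω₄ }  = { ω₁, ω₂ } ∪ { ω₂, ω₄ }
  — 8 sets.
Pass 2 adds 4:
  { ω₃ }  = complement { ω₁, ω₂, ω₄ }
  { ω₄ }  = complement { ω₁, ω₂, ω₃ }
  { ω₁, ω₃, ω₄ }  = { ω₃, ω₄ } ∪ { ω₁, ω₃ }
  { ω₂, ω₃, ω₄ }  = { ω₃, ω₄ } ∪ { ω₂, ω₄ }
  — 12 sets.
Pass 3 adds 2:
  { ω₁ }  = complement { ω₂, ω₃, ω₄ }
  { ω₂ }  = complement { ω₁, ω₃, ω₄ }
  — 14 sets.
Pass 4 adds 2:
  { ω₁, ω₄ }  = { ω₄ } ∪ { ω₁ }
  { ω₂, ω₃ }  = { ω₃ } ∪ { ω₂ }
  — 16 sets.
Pass 5: no new sets; the family is a σ-algebra.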